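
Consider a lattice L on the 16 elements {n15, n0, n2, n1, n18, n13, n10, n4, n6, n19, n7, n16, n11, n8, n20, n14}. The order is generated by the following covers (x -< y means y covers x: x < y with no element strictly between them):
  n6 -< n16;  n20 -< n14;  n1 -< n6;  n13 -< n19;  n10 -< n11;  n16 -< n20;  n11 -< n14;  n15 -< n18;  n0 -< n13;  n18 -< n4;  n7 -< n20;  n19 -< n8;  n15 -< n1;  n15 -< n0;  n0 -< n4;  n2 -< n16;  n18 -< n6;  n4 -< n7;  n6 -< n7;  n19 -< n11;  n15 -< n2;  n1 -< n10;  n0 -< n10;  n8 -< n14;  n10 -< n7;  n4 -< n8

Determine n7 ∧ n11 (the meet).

n10

Common lower bounds of {n7, n11}: n0, n1, n10, n15.
The greatest among these is n10.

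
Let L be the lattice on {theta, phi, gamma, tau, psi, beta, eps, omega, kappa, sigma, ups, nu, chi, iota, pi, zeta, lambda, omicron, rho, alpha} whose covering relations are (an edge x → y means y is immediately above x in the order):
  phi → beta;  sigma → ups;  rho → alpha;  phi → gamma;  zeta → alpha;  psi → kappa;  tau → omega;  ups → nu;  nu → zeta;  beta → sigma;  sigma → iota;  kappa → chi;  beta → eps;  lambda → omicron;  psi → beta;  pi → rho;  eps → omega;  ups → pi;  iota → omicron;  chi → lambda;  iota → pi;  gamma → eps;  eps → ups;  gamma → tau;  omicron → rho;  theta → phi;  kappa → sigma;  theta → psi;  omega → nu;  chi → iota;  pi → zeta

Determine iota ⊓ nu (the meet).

sigma

Common lower bounds of {iota, nu}: beta, kappa, phi, psi, sigma, theta.
The greatest among these is sigma.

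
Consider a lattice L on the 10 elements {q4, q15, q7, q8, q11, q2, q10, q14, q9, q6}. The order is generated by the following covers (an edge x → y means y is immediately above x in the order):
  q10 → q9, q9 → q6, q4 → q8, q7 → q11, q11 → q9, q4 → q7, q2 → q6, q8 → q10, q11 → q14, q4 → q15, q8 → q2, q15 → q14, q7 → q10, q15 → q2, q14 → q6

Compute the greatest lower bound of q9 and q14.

Common lower bounds of {q9, q14}: q11, q4, q7.
The greatest among these is q11.

q11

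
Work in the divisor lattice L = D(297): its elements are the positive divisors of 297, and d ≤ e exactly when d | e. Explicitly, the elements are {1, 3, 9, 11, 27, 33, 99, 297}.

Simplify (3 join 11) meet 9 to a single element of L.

3 ∨ 11 = 33
33 ∧ 9 = 3

3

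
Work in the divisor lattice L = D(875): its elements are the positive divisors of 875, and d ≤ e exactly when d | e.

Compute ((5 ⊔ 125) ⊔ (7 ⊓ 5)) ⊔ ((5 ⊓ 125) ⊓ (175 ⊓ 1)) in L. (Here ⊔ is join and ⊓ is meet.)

125

5 ∨ 125 = 125
7 ∧ 5 = 1
125 ∨ 1 = 125
5 ∧ 125 = 5
175 ∧ 1 = 1
5 ∧ 1 = 1
125 ∨ 1 = 125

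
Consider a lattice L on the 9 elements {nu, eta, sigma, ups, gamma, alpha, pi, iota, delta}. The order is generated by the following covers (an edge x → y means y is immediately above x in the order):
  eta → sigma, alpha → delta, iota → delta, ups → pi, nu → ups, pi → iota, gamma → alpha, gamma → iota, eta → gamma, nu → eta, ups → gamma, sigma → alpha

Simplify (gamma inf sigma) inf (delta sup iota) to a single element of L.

gamma ∧ sigma = eta
delta ∨ iota = delta
eta ∧ delta = eta

eta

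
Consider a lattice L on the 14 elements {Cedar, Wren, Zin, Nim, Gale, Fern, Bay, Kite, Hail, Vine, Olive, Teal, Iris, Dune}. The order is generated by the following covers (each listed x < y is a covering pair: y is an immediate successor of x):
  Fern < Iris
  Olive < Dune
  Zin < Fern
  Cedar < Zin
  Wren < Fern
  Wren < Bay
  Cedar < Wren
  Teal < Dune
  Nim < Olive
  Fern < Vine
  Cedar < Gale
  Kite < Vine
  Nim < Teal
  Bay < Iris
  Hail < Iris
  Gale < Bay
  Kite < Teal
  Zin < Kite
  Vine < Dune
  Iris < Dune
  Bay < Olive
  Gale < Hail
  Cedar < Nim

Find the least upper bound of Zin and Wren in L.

Common upper bounds of {Zin, Wren}: Dune, Fern, Iris, Vine.
The least among these is Fern.

Fern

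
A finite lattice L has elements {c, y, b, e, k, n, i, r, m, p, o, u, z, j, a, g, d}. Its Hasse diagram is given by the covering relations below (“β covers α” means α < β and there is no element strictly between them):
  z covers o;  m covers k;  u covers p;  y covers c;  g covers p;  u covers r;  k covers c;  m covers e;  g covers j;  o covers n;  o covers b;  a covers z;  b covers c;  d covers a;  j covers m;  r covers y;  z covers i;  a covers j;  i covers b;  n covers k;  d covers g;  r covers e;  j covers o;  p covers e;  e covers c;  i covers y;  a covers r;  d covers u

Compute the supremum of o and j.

Common upper bounds of {o, j}: a, d, g, j.
The least among these is j.

j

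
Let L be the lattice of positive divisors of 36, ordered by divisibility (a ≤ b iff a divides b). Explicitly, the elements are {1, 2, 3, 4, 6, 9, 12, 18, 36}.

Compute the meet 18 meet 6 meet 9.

In the divisibility order, the meet is the greatest common divisor: gcd(18, 6, 9) = 3.

3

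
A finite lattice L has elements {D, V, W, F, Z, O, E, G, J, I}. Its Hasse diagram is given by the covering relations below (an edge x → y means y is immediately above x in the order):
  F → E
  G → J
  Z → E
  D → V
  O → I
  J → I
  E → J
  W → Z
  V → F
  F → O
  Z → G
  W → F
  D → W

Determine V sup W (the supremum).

Common upper bounds of {V, W}: E, F, I, J, O.
The least among these is F.

F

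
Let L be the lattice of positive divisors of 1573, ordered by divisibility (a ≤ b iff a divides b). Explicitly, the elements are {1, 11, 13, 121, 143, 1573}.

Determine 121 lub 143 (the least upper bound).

In the divisibility order, the join is the least common multiple: lcm(121, 143) = 1573.

1573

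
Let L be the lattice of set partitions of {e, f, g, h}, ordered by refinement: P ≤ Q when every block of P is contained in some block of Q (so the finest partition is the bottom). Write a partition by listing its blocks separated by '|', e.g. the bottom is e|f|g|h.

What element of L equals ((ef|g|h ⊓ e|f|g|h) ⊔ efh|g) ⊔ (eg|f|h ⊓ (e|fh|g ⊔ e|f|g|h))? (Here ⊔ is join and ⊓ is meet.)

ef|g|h ∧ e|f|g|h = e|f|g|h
e|f|g|h ∨ efh|g = efh|g
e|fh|g ∨ e|f|g|h = e|fh|g
eg|f|h ∧ e|fh|g = e|f|g|h
efh|g ∨ e|f|g|h = efh|g

efh|g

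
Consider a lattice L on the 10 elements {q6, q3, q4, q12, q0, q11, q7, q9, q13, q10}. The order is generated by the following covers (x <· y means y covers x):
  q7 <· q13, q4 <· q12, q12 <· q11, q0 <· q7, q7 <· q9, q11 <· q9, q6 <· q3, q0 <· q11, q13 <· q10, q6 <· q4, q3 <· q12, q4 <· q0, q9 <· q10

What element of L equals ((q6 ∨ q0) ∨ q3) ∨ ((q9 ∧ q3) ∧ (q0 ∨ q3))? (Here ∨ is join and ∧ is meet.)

q6 ∨ q0 = q0
q0 ∨ q3 = q11
q9 ∧ q3 = q3
q0 ∨ q3 = q11
q3 ∧ q11 = q3
q11 ∨ q3 = q11

q11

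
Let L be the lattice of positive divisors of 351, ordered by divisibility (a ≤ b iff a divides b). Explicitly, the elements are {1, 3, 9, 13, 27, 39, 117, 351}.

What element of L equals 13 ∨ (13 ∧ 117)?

13 ∧ 117 = 13
13 ∨ 13 = 13

13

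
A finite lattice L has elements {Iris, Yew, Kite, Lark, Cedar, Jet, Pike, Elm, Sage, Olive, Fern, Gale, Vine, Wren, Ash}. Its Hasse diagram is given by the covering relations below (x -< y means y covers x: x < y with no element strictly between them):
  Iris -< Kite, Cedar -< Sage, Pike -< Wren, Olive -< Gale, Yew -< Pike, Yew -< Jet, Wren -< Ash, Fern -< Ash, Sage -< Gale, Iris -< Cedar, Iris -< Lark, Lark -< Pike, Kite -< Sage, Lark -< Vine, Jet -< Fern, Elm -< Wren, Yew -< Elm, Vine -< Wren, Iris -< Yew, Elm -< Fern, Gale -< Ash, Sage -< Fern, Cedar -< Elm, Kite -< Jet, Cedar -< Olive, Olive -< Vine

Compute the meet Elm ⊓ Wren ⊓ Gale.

Common lower bounds of {Elm, Wren, Gale}: Cedar, Iris.
The greatest among these is Cedar.

Cedar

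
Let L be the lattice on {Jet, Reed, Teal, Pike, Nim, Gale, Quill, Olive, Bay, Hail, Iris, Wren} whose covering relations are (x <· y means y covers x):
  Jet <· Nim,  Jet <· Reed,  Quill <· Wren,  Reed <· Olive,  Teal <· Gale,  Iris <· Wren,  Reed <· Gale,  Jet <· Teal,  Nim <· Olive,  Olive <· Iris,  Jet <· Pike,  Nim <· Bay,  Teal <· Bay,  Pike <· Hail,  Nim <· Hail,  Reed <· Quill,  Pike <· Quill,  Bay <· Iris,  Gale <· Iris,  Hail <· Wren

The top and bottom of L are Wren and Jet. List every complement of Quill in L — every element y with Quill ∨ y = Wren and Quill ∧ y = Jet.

Bay, Nim, Teal

Need y with Quill ∨ y = Wren and Quill ∧ y = Jet.
Checking each element gives: Bay, Nim, Teal.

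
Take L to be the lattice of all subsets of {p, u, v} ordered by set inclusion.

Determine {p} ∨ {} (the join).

Under ⊆, join is union: {p} ∪ {} = {p}.

{p}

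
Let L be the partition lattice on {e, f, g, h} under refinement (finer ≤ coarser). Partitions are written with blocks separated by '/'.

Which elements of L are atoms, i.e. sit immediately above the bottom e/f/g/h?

The atoms are exactly the elements that cover e/f/g/h: e/f/gh, e/fg/h, e/fh/g, ef/g/h, eg/f/h, eh/f/g.

e/f/gh, e/fg/h, e/fh/g, ef/g/h, eg/f/h, eh/f/g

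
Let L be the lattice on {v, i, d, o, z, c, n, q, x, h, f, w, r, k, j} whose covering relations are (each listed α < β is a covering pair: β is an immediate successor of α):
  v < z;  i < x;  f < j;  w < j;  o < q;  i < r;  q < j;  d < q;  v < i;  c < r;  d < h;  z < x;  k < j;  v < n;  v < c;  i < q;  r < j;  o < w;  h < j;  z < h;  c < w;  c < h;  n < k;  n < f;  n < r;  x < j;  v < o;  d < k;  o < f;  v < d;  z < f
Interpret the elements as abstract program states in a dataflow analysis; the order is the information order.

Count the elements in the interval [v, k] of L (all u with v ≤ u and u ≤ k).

The interval [v, k] = {d, k, n, v}, which has 4 elements.

4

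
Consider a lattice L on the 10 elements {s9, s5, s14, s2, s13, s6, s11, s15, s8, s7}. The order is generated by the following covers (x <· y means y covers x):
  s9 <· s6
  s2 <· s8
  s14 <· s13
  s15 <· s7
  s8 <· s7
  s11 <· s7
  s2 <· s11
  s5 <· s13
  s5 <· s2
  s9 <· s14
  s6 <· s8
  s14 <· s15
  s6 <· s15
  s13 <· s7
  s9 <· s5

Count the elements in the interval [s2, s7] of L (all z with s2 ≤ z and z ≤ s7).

4

The interval [s2, s7] = {s11, s2, s7, s8}, which has 4 elements.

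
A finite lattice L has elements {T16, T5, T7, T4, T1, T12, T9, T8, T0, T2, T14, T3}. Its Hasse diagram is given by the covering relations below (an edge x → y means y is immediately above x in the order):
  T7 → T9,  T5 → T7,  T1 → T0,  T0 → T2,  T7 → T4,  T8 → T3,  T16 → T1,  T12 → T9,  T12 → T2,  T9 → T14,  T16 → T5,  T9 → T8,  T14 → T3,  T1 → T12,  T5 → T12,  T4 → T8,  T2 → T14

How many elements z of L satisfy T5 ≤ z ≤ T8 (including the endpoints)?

6

The interval [T5, T8] = {T12, T4, T5, T7, T8, T9}, which has 6 elements.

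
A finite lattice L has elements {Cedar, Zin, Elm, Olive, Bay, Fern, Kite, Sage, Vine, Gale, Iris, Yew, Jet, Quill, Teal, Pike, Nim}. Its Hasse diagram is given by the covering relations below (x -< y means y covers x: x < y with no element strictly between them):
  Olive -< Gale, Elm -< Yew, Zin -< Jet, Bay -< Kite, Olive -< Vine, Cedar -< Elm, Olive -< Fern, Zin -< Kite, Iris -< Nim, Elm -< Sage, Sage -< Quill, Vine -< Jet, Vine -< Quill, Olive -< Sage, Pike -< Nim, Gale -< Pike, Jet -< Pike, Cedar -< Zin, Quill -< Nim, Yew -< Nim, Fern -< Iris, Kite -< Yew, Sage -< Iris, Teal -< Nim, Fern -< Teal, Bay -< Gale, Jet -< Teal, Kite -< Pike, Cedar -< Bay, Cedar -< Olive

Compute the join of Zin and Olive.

Common upper bounds of {Zin, Olive}: Jet, Nim, Pike, Teal.
The least among these is Jet.

Jet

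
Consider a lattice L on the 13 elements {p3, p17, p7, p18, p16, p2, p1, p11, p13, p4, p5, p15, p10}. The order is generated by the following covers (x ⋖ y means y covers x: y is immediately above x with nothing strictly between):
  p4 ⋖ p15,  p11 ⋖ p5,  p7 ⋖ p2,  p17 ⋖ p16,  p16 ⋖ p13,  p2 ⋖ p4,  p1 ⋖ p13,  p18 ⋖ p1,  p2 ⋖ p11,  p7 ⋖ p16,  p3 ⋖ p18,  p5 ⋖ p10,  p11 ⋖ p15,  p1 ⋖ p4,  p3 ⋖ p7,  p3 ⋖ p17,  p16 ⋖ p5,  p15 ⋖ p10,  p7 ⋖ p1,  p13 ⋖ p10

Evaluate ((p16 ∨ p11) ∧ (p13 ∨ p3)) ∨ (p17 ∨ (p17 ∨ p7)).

p16 ∨ p11 = p5
p13 ∨ p3 = p13
p5 ∧ p13 = p16
p17 ∨ p7 = p16
p17 ∨ p16 = p16
p16 ∨ p16 = p16

p16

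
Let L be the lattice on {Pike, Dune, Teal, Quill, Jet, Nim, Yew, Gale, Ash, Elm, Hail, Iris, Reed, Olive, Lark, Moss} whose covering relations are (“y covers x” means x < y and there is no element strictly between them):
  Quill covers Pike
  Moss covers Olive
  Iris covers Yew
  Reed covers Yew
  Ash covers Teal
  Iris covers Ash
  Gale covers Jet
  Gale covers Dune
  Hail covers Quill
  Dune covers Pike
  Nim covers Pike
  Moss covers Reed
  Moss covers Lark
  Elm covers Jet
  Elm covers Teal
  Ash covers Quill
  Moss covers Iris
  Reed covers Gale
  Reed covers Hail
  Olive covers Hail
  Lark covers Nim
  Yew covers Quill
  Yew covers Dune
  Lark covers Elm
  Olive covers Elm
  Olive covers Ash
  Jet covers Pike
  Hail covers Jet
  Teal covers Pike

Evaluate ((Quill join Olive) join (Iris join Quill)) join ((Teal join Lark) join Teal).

Quill ∨ Olive = Olive
Iris ∨ Quill = Iris
Olive ∨ Iris = Moss
Teal ∨ Lark = Lark
Lark ∨ Teal = Lark
Moss ∨ Lark = Moss

Moss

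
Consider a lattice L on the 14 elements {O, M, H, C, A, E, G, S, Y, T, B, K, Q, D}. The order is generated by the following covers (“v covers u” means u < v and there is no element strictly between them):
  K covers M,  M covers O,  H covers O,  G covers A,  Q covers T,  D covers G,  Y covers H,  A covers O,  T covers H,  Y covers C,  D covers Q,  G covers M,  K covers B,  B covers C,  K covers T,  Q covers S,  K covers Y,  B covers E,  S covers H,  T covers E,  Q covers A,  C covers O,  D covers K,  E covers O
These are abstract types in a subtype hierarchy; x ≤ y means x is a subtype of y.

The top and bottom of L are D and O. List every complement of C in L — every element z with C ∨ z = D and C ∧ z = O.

Need z with C ∨ z = D and C ∧ z = O.
Checking each element gives: A, G, Q, S.

A, G, Q, S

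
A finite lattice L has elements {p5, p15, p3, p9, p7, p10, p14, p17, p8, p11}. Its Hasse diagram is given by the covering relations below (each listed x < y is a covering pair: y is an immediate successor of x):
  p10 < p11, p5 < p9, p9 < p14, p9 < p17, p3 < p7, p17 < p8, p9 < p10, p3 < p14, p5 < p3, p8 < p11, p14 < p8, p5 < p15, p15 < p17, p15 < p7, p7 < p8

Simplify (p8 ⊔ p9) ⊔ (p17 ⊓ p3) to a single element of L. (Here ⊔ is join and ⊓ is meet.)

p8

p8 ∨ p9 = p8
p17 ∧ p3 = p5
p8 ∨ p5 = p8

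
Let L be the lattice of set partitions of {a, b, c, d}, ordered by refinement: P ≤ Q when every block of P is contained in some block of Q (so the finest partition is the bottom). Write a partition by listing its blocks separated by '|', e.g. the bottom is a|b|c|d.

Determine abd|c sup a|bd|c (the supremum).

abd|c

Common upper bounds of {abd|c, a|bd|c}: abcd, abd|c.
The least among these is abd|c.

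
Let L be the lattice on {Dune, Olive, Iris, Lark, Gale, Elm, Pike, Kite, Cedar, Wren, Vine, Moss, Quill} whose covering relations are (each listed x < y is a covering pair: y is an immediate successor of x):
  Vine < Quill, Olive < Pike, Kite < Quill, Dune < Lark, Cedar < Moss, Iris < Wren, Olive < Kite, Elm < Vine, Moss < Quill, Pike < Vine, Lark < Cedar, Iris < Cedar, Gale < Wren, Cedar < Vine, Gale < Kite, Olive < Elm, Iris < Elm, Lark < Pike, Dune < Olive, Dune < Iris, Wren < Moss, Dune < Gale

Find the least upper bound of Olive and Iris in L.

Common upper bounds of {Olive, Iris}: Elm, Quill, Vine.
The least among these is Elm.

Elm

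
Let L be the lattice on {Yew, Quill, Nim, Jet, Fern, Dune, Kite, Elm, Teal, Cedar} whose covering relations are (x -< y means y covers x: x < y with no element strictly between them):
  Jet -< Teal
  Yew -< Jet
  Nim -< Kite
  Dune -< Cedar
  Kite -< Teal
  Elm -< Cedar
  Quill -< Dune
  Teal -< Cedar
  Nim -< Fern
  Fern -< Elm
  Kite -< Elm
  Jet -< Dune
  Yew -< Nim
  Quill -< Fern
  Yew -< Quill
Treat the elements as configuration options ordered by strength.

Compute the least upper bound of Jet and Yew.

Jet

Common upper bounds of {Jet, Yew}: Cedar, Dune, Jet, Teal.
The least among these is Jet.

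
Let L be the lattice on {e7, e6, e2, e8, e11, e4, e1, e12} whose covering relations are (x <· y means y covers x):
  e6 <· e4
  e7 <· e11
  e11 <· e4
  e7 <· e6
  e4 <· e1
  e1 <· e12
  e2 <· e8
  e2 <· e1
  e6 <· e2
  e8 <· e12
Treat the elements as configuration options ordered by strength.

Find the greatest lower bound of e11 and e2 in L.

Common lower bounds of {e11, e2}: e7.
The greatest among these is e7.

e7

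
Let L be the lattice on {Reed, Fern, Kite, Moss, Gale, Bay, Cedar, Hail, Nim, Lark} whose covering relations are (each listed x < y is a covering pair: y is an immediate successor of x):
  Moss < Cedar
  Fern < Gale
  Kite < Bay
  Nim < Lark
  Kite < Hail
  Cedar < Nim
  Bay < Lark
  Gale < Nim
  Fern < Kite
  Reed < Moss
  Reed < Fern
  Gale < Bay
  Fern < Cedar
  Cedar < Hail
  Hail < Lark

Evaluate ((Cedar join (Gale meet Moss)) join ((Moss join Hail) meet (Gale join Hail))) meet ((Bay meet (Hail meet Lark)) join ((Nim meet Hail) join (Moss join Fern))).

Hail

Gale ∧ Moss = Reed
Cedar ∨ Reed = Cedar
Moss ∨ Hail = Hail
Gale ∨ Hail = Lark
Hail ∧ Lark = Hail
Cedar ∨ Hail = Hail
Hail ∧ Lark = Hail
Bay ∧ Hail = Kite
Nim ∧ Hail = Cedar
Moss ∨ Fern = Cedar
Cedar ∨ Cedar = Cedar
Kite ∨ Cedar = Hail
Hail ∧ Hail = Hail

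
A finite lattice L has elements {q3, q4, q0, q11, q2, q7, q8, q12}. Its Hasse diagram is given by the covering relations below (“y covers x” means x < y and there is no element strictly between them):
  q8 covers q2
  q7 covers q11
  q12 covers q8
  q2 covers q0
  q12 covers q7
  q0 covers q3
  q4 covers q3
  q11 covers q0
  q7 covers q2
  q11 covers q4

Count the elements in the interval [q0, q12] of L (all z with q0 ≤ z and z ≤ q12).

The interval [q0, q12] = {q0, q11, q12, q2, q7, q8}, which has 6 elements.

6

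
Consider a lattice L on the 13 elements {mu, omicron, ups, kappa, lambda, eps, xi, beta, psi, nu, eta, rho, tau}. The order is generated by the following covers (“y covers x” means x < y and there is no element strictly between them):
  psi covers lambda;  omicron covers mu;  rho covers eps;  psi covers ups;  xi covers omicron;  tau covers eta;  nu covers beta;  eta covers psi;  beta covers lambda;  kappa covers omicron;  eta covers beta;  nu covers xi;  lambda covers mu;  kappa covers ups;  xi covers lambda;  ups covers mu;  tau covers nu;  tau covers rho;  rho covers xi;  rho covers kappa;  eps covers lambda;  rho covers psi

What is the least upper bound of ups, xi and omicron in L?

rho

Common upper bounds of {ups, xi, omicron}: rho, tau.
The least among these is rho.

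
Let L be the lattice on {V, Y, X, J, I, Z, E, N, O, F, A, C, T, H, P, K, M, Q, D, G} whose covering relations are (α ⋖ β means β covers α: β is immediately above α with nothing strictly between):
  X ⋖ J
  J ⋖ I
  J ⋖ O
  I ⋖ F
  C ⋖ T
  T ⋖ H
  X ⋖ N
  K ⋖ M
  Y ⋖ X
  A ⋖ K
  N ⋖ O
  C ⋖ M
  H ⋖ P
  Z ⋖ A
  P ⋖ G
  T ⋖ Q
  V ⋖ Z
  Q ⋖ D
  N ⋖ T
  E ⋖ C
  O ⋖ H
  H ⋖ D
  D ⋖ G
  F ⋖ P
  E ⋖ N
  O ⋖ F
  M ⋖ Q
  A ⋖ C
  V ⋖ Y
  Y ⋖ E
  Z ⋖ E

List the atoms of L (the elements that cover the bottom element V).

Y, Z

The atoms are exactly the elements that cover V: Y, Z.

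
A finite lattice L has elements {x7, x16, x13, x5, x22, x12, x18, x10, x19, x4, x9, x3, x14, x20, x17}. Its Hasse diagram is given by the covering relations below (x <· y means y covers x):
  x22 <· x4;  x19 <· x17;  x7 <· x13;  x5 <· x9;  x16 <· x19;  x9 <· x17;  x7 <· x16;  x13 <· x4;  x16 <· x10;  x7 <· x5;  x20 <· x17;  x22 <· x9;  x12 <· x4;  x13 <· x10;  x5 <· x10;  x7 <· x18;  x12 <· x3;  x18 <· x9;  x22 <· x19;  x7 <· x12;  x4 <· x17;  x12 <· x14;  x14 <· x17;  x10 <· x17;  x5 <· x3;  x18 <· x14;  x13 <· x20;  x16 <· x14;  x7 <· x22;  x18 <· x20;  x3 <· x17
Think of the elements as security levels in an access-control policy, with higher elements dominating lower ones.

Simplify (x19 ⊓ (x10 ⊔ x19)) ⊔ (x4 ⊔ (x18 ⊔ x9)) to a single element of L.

x10 ∨ x19 = x17
x19 ∧ x17 = x19
x18 ∨ x9 = x9
x4 ∨ x9 = x17
x19 ∨ x17 = x17

x17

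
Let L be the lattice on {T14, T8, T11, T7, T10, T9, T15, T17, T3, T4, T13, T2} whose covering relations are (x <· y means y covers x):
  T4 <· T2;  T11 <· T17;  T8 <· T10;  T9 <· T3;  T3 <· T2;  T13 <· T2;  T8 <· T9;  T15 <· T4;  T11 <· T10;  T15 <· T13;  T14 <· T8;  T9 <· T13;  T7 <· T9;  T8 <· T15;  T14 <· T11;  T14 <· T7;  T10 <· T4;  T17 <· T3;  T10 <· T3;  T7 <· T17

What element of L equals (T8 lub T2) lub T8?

T8 ∨ T2 = T2
T2 ∨ T8 = T2

T2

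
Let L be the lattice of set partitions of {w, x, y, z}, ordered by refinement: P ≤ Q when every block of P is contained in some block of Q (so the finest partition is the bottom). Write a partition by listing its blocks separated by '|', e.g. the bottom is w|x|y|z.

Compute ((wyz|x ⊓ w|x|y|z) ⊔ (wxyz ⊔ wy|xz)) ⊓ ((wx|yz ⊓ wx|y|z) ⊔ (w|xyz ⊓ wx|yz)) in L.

wx|yz

wyz|x ∧ w|x|y|z = w|x|y|z
wxyz ∨ wy|xz = wxyz
w|x|y|z ∨ wxyz = wxyz
wx|yz ∧ wx|y|z = wx|y|z
w|xyz ∧ wx|yz = w|x|yz
wx|y|z ∨ w|x|yz = wx|yz
wxyz ∧ wx|yz = wx|yz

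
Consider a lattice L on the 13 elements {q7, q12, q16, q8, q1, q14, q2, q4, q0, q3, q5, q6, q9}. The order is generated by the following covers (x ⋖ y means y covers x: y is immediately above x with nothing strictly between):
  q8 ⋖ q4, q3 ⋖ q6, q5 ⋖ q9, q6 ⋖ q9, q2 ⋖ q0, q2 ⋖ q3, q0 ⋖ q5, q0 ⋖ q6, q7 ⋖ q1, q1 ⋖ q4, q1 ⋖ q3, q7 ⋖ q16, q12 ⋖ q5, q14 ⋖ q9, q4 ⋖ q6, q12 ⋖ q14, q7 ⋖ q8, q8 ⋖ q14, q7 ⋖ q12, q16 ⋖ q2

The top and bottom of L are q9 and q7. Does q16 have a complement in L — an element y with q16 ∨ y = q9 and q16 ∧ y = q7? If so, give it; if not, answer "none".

Need y with q16 ∨ y = q9 and q16 ∧ y = q7.
Checking each element gives: q14.

q14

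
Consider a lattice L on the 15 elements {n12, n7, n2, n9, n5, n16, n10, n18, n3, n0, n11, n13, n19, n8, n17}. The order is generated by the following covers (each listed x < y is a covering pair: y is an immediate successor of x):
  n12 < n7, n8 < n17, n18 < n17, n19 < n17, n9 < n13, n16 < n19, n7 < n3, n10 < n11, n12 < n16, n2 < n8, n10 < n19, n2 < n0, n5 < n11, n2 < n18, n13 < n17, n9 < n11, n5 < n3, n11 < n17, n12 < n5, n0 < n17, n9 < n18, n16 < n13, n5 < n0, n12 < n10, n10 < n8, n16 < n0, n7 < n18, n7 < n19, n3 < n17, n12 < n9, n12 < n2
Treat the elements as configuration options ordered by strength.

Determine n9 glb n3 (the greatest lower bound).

Common lower bounds of {n9, n3}: n12.
The greatest among these is n12.

n12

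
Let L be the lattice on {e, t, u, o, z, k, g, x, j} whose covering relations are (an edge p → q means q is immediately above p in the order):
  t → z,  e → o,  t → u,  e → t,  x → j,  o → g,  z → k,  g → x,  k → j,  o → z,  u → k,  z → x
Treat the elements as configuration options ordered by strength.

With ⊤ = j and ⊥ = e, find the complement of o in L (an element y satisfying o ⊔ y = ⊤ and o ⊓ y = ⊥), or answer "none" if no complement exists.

none

For every candidate y, either o ∨ y ≠ j or o ∧ y ≠ e; no complement exists.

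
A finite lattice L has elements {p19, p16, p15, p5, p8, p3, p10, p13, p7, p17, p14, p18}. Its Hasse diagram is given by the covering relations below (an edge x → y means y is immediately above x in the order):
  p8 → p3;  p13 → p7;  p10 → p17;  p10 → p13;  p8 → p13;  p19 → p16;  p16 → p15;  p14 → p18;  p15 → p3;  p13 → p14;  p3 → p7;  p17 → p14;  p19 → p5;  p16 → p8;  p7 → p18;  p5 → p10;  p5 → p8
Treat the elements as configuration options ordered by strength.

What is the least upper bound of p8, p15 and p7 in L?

Common upper bounds of {p8, p15, p7}: p18, p7.
The least among these is p7.

p7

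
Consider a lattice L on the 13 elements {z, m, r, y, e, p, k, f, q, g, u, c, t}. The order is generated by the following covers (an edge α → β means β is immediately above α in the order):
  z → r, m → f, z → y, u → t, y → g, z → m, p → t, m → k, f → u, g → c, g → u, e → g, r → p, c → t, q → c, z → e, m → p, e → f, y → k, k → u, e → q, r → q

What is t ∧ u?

u

Common lower bounds of {t, u}: e, f, g, k, m, u, y, z.
The greatest among these is u.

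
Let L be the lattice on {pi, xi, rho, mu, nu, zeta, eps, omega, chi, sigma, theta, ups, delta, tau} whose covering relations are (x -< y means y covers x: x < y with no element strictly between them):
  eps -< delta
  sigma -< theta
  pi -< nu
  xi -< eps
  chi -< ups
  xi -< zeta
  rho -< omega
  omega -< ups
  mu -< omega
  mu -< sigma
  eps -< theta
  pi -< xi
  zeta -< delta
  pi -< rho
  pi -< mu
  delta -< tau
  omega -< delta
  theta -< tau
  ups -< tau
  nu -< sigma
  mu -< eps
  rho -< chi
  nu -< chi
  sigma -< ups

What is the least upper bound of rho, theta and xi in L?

tau

Common upper bounds of {rho, theta, xi}: tau.
The least among these is tau.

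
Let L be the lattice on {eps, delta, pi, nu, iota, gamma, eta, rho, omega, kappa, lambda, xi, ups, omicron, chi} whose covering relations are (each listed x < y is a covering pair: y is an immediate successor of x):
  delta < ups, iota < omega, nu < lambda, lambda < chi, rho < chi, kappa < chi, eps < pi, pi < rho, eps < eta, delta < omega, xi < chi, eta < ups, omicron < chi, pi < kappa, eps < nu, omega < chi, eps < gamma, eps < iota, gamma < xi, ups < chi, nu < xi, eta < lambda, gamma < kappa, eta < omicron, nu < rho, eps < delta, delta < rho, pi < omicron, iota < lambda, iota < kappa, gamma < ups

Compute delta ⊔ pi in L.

delta ∨ pi = rho

rho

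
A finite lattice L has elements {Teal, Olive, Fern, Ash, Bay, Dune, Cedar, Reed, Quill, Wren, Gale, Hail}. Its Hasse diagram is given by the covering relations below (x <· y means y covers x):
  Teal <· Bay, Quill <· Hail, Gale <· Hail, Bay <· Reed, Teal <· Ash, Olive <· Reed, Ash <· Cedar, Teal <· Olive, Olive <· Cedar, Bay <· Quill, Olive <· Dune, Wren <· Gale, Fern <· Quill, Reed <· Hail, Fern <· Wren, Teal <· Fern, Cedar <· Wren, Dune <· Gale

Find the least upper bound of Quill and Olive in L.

Hail

Common upper bounds of {Quill, Olive}: Hail.
The least among these is Hail.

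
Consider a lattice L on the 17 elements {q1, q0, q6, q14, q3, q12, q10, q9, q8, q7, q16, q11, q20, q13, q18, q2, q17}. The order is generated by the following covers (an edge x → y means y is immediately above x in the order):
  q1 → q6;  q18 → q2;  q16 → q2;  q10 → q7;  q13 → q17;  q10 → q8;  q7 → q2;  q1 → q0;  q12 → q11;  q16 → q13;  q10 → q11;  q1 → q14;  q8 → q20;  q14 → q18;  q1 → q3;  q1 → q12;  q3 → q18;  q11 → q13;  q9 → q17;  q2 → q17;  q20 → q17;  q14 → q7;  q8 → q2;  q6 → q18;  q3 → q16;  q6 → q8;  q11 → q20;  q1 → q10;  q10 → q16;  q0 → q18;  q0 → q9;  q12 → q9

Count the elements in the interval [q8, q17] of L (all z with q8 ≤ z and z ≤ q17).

The interval [q8, q17] = {q17, q2, q20, q8}, which has 4 elements.

4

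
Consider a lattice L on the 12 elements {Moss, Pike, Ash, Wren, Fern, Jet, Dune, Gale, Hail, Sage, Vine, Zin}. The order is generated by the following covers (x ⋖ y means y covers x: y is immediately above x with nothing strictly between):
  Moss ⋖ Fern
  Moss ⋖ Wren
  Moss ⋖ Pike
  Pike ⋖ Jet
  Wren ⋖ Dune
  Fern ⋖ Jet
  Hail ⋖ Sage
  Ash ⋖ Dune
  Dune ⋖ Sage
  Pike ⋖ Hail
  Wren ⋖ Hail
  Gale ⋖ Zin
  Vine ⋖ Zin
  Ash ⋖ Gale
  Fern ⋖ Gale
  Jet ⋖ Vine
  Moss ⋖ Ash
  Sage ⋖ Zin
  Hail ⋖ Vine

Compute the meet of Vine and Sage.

Common lower bounds of {Vine, Sage}: Hail, Moss, Pike, Wren.
The greatest among these is Hail.

Hail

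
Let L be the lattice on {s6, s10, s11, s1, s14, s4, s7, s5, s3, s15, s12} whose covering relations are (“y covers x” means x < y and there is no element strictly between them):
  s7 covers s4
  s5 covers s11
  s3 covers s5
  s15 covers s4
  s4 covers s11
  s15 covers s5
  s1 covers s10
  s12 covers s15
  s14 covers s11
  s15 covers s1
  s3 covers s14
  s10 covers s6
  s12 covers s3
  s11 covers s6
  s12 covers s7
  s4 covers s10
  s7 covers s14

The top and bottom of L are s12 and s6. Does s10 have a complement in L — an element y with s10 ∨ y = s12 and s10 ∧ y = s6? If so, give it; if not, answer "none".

s3

Need y with s10 ∨ y = s12 and s10 ∧ y = s6.
Checking each element gives: s3.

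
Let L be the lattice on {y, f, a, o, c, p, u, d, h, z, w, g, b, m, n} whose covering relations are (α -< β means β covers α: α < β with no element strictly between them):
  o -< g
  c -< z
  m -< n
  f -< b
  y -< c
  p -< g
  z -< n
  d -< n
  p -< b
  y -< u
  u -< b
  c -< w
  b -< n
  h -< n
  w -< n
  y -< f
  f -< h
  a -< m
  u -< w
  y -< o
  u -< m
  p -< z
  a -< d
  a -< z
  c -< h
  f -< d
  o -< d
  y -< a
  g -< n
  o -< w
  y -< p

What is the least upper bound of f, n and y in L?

Common upper bounds of {f, n, y}: n.
The least among these is n.

n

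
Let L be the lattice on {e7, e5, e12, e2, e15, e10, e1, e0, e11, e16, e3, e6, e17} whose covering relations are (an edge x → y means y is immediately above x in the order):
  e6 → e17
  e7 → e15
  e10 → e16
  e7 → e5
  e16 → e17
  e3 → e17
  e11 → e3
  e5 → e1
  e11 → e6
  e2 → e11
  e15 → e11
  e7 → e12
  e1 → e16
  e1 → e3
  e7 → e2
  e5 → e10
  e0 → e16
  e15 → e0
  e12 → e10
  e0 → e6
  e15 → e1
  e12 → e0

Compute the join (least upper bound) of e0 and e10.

Common upper bounds of {e0, e10}: e16, e17.
The least among these is e16.

e16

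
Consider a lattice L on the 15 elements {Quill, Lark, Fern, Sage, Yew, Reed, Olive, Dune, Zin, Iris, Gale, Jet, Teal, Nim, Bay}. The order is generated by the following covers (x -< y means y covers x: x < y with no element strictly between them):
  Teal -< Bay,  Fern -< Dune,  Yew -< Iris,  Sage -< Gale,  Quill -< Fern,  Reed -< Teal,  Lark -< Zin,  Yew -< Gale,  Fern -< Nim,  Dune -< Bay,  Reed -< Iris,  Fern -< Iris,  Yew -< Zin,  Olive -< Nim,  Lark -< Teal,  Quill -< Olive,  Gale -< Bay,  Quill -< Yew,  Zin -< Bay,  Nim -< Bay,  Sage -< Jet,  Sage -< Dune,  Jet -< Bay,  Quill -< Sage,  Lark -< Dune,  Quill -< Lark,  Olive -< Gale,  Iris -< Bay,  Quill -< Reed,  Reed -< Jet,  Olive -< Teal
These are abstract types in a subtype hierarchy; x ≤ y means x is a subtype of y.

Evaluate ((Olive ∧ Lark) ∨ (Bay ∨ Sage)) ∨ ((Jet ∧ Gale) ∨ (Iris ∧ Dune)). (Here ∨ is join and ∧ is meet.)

Bay

Olive ∧ Lark = Quill
Bay ∨ Sage = Bay
Quill ∨ Bay = Bay
Jet ∧ Gale = Sage
Iris ∧ Dune = Fern
Sage ∨ Fern = Dune
Bay ∨ Dune = Bay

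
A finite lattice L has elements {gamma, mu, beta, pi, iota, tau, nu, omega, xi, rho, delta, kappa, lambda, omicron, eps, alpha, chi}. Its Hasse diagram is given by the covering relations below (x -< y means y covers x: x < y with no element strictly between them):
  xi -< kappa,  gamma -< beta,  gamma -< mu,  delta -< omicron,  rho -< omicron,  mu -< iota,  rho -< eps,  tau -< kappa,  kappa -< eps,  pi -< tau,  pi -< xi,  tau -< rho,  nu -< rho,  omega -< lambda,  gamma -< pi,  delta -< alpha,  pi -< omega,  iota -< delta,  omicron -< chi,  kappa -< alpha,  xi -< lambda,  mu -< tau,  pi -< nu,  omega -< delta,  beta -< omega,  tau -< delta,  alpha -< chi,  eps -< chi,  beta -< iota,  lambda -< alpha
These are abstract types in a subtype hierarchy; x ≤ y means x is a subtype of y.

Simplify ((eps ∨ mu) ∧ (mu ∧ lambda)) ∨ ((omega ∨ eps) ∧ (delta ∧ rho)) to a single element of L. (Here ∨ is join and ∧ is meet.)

eps ∨ mu = eps
mu ∧ lambda = gamma
eps ∧ gamma = gamma
omega ∨ eps = chi
delta ∧ rho = tau
chi ∧ tau = tau
gamma ∨ tau = tau

tau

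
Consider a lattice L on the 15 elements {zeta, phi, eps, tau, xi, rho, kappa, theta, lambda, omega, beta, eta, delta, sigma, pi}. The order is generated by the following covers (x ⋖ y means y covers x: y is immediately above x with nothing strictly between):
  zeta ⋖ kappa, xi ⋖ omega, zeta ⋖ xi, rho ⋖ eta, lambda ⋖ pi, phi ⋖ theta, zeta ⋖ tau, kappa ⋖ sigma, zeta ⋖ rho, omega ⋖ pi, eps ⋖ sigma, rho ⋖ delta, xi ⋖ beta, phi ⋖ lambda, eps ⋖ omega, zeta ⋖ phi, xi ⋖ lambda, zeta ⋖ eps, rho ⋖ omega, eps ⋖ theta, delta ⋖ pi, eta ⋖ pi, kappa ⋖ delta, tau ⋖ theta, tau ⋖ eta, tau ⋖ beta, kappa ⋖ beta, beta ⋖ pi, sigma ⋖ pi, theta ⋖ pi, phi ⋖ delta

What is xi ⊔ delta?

pi

Common upper bounds of {xi, delta}: pi.
The least among these is pi.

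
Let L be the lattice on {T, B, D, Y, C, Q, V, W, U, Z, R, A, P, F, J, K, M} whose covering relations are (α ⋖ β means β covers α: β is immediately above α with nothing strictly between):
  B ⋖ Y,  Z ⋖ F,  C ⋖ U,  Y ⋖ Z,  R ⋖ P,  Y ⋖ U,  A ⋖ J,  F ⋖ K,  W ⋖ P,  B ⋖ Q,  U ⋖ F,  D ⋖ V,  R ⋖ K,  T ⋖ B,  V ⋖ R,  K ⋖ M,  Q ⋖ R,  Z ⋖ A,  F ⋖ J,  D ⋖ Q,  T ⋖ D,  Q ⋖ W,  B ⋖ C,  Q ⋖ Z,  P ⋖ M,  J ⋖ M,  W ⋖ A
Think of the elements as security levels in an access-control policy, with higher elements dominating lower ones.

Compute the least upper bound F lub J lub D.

J

Common upper bounds of {F, J, D}: J, M.
The least among these is J.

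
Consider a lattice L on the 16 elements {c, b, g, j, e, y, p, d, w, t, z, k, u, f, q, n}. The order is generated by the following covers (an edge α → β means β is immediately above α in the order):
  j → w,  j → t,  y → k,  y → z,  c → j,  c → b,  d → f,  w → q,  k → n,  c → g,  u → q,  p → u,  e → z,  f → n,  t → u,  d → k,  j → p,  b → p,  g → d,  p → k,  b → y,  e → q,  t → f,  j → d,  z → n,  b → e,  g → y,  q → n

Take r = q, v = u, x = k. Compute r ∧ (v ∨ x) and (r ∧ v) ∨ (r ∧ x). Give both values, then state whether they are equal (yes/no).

v ∨ x = n, so r ∧ (v ∨ x) = q ∧ n = q.
r ∧ v = u and r ∧ x = p, so (r ∧ v) ∨ (r ∧ x) = u ∨ p = u.
Equal: no.

q; u; no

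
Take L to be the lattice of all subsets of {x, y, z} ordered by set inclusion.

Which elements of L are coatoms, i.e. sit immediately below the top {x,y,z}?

{x,y}, {x,z}, {y,z}

The coatoms are exactly the elements covered by {x,y,z}: {x,y}, {x,z}, {y,z}.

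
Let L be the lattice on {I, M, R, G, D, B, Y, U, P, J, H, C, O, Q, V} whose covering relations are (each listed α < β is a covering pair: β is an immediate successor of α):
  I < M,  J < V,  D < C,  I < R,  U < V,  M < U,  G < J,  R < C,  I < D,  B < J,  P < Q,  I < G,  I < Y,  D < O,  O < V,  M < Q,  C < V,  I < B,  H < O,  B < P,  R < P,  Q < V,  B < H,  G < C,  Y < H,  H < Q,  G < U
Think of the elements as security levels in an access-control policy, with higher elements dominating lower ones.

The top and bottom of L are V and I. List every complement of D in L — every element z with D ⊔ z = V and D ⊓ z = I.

J, M, P, Q, U

Need z with D ∨ z = V and D ∧ z = I.
Checking each element gives: J, M, P, Q, U.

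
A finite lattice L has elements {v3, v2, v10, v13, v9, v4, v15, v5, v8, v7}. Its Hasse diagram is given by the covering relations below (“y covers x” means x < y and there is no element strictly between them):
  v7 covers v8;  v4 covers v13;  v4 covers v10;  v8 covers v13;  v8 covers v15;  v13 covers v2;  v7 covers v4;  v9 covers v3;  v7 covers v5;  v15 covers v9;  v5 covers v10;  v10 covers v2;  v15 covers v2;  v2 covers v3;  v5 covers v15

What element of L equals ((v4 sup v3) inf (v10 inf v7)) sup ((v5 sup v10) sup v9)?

v4 ∨ v3 = v4
v10 ∧ v7 = v10
v4 ∧ v10 = v10
v5 ∨ v10 = v5
v5 ∨ v9 = v5
v10 ∨ v5 = v5

v5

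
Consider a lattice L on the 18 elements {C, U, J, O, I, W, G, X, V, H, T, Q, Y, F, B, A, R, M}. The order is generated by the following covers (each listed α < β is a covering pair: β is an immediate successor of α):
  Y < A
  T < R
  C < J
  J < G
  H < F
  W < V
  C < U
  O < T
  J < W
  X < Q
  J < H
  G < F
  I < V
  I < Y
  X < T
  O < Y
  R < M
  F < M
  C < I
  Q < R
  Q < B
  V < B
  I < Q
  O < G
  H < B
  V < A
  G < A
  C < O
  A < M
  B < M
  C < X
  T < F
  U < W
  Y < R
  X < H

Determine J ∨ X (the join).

Common upper bounds of {J, X}: B, F, H, M.
The least among these is H.

H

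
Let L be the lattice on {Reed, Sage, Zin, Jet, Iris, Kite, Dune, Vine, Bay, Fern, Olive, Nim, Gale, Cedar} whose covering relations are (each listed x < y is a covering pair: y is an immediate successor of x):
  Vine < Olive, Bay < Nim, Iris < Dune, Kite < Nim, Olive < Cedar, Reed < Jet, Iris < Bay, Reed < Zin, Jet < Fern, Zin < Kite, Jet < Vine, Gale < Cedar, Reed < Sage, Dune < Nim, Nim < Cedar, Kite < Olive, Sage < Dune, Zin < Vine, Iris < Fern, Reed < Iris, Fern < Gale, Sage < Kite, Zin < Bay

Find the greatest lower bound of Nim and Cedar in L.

Common lower bounds of {Nim, Cedar}: Bay, Dune, Iris, Kite, Nim, Reed, Sage, Zin.
The greatest among these is Nim.

Nim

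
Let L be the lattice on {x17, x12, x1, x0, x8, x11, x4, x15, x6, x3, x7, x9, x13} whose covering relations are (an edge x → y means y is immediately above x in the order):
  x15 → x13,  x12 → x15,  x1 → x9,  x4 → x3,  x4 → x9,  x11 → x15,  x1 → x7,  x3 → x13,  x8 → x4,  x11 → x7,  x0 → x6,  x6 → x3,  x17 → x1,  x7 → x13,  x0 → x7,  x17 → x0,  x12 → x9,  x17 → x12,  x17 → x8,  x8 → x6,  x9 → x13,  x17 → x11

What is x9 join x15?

x13

Common upper bounds of {x9, x15}: x13.
The least among these is x13.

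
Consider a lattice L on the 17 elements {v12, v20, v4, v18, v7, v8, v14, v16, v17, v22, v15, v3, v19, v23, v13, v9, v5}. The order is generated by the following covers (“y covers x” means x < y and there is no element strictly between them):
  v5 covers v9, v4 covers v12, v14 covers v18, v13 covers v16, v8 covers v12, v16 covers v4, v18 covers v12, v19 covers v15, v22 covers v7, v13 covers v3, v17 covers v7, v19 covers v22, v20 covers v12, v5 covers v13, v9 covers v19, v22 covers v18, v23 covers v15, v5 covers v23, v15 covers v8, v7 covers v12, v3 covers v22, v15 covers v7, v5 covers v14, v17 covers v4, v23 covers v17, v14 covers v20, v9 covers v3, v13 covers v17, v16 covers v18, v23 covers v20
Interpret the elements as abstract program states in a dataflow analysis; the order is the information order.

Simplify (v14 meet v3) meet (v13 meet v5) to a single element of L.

v18

v14 ∧ v3 = v18
v13 ∧ v5 = v13
v18 ∧ v13 = v18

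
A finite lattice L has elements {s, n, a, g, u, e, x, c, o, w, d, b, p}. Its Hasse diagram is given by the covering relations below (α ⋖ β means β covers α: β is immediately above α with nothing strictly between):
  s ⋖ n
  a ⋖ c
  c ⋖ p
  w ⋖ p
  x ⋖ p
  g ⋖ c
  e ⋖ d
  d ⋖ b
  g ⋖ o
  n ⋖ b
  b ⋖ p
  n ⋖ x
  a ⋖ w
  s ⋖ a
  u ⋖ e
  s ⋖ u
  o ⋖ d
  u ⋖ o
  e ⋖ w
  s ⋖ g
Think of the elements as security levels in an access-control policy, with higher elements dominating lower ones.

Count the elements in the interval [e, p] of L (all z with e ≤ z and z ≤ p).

5

The interval [e, p] = {b, d, e, p, w}, which has 5 elements.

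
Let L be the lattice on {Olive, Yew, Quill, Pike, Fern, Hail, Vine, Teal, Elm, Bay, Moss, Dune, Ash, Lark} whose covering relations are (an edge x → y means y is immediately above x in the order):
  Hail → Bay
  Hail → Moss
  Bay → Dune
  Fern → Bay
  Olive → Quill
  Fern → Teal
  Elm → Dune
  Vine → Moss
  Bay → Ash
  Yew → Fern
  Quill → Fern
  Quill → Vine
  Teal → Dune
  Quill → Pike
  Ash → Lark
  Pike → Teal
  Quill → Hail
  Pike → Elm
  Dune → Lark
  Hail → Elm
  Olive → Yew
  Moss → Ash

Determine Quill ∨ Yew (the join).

Common upper bounds of {Quill, Yew}: Ash, Bay, Dune, Fern, Lark, Teal.
The least among these is Fern.

Fern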